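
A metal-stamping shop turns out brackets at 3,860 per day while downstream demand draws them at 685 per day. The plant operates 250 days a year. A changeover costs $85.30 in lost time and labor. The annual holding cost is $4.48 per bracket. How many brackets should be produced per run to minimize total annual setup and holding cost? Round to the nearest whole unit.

Q* ≈ 2,816 brackets

Annual demand D = 685 × 250 = 171,250.
Production build-up factor (1 − d/p) = 1 − 685/3,860 = 0.8225.
Q* = √(2DS / (H(1 − d/p))) = √(2 × 171,250 × 85.3 / (4.48 × 0.8225)).
= √(29,215,250 / 3.685) ≈ 2815.708.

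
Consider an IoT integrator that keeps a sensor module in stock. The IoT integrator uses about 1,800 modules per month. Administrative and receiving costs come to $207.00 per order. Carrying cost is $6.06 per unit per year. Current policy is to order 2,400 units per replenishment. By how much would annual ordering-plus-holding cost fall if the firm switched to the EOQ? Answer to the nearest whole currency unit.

Annual demand D = 1,800 × 12 = 21,600.
EOQ = √(2DS/H) = √(2 × 21,600 × 207 / 6.06) ≈ 1214.76.
Cost at Q* = (D/Q*)S + (Q*/2)H = √(2DSH) ≈ $7,361.45.
Cost at Q = 2,400: (21,600/2,400)×207 + (2,400/2)×6.06 = $1,863.00 + $7,272.00 = $9,135.00.
Excess = $9,135.00 − $7,361.45 = $1,773.55.

Extra cost ≈ $1,774 per year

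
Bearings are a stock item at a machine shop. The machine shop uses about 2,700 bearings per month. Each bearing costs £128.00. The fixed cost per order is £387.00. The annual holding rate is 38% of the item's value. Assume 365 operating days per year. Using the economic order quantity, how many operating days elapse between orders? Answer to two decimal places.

T ≈ 8.09 days

Annual demand D = 2,700 × 12 = 32,400.
Holding cost H = 0.38 × £128.00 = £48.6400 per unit per year.
Q* = √(2DS/H) = √(2 × 32,400 × 387 / 48.64) ≈ 718.04.
Cycle time = Q*/D × 365 = 718.04 / 32,400 × 365 ≈ 8.089 days.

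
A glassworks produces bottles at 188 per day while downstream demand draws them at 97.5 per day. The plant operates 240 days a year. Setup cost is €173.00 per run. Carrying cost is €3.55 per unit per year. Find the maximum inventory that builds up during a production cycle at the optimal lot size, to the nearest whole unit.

Annual demand D = 97.5 × 240 = 23,400.
Production build-up factor (1 − d/p) = 1 − 97.5/188 = 0.4814.
Q* = √(2DS / (H(1 − d/p))) = √(2 × 23,400 × 173 / (3.55 × 0.4814)).
= √(8,096,400 / 1.7089) ≈ 2176.639.
Maximum inventory = Q*(1 − d/p) = 2176.639 × 0.4814 ≈ 1047.797.

I_max ≈ 1,048 bottles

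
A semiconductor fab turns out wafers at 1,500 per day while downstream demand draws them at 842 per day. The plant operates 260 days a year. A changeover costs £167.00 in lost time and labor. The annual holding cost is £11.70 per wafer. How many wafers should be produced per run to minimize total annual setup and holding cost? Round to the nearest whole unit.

Q* ≈ 3,774 wafers

Annual demand D = 842 × 260 = 218,920.
Production build-up factor (1 − d/p) = 1 − 842/1,500 = 0.4387.
Q* = √(2DS / (H(1 − d/p))) = √(2 × 218,920 × 167 / (11.7 × 0.4387)).
= √(73,119,280 / 5.1324) ≈ 3774.468.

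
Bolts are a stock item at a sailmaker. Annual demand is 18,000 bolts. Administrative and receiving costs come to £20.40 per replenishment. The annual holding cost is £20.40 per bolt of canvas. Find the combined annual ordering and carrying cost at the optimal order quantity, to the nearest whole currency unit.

The optimal lot size = √(2DS/H) = √(2 × 18,000 × 20.4 / 20.4) ≈ 189.74.
At Q*, ordering cost (D/Q*)S equals holding cost (Q*/2)H, each = √(DSH/2).
Minimum total = √(2DSH) = √(2 × 18,000 × 20.4 × 20.4) ≈ 3870.628.

TC* ≈ £3,871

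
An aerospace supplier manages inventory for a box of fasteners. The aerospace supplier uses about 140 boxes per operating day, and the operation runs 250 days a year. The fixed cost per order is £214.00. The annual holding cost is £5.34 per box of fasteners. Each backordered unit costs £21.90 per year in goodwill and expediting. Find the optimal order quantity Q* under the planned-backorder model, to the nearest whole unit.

Q* ≈ 1,868 boxes

Annual demand D = 140 × 250 = 35,000.
With planned backorders, Q* = √(2DS/H) · √((H+B)/B).
√(2DS/H) = √(2 × 35,000 × 214 / 5.34) = 1674.886.
√((H+B)/B) = √((5.34+21.9)/21.9) = 1.1153.
Q* ≈ 1867.957.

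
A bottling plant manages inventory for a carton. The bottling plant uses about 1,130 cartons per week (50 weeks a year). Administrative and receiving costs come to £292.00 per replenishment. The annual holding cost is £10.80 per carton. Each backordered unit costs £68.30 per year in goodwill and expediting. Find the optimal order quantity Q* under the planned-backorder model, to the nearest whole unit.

Q* ≈ 1,881 cartons

Annual demand D = 1,130 × 50 = 56,500.
With planned backorders, Q* = √(2DS/H) · √((H+B)/B).
√(2DS/H) = √(2 × 56,500 × 292 / 10.8) = 1747.909.
√((H+B)/B) = √((10.8+68.3)/68.3) = 1.0762.
Q* ≈ 1881.034.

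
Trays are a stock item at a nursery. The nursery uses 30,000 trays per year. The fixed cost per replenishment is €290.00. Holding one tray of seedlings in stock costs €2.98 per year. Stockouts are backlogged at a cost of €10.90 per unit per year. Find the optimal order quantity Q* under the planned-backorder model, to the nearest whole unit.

Q* ≈ 2,727 trays

With planned backorders, Q* = √(2DS/H) · √((H+B)/B).
√(2DS/H) = √(2 × 30,000 × 290 / 2.98) = 2416.387.
√((H+B)/B) = √((2.98+10.9)/10.9) = 1.1284.
Q* ≈ 2726.767.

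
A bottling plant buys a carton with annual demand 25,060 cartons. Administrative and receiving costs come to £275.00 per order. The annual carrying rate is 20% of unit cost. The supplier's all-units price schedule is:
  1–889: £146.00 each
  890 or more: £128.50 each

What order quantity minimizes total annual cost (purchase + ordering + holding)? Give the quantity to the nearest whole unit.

Holding cost per unit per year at price C is H = 0.20·C.
For each price level, check whether its EOQ is feasible; otherwise the best quantity at that price is the breakpoint.
EOQ at £146.00 = 687.0 (feasible in tier 1): TC = 25,060×£146.00 + (25,060/687.0)×275 + (687.0/2)×0.20×£146.00 = £3,678,821.50.
EOQ at £128.50 = 732.3 < 890, so use break Q=890: TC = 25,060×£128.50 + (25,060/890.0)×275 + (890.0/2)×0.20×£128.50 = £3,239,389.76.
Lowest total cost is £3,239,389.76 at Q = 890.0.

Q* ≈ 890 cartons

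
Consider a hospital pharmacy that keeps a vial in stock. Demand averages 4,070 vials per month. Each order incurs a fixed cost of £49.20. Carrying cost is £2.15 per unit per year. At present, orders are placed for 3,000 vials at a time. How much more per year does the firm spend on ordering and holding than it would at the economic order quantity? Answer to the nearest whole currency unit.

Extra cost ≈ £812 per year

Annual demand D = 4,070 × 12 = 48,840.
EOQ = √(2DS/H) = √(2 × 48,840 × 49.2 / 2.15) ≈ 1495.09.
Cost at Q* = (D/Q*)S + (Q*/2)H = √(2DSH) ≈ £3,214.43.
Cost at Q = 3,000: (48,840/3,000)×49.2 + (3,000/2)×2.15 = £800.98 + £3,225.00 = £4,025.98.
Excess = £4,025.98 − £3,214.43 = £811.54.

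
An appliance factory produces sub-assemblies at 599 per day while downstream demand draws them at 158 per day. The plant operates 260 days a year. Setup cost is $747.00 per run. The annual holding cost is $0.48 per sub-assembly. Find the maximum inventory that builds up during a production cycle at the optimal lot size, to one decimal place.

I_max ≈ 9,702.3 sub-assemblies

Annual demand D = 158 × 260 = 41,080.
Production build-up factor (1 − d/p) = 1 − 158/599 = 0.7362.
Q* = √(2DS / (H(1 − d/p))) = √(2 × 41,080 × 747 / (0.48 × 0.7362)).
= √(61,373,520 / 0.3534) ≈ 13178.440.
Maximum inventory = Q*(1 − d/p) = 13178.440 × 0.7362 ≈ 9702.324.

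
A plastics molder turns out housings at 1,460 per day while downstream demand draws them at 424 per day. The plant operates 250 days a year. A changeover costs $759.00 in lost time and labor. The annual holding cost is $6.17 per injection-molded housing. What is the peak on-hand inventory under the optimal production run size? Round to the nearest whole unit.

Annual demand D = 424 × 250 = 106,000.
Production build-up factor (1 − d/p) = 1 − 424/1,460 = 0.7096.
Q* = √(2DS / (H(1 − d/p))) = √(2 × 106,000 × 759 / (6.17 × 0.7096)).
= √(160,908,000 / 4.3782) ≈ 6062.375.
Maximum inventory = Q*(1 − d/p) = 6062.375 × 0.7096 ≈ 4301.795.

I_max ≈ 4,302 housings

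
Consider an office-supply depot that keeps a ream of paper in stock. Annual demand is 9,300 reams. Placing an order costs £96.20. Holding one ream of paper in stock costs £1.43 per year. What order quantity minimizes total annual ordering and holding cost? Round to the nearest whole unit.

EOQ = √(2DS / H) = √(2 × 9,300 × 96.2 / 1.43).
= √(1,789,320 / 1.43) = √1,251,272.7273 ≈ 1118.603.

Q* ≈ 1,119 reams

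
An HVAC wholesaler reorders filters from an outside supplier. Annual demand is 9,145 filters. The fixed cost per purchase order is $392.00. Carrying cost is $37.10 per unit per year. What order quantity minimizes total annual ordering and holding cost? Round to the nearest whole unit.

Q* ≈ 440 filters

EOQ = √(2DS / H) = √(2 × 9,145 × 392 / 37.1).
= √(7,169,680 / 37.1) = √193,252.8302 ≈ 439.605.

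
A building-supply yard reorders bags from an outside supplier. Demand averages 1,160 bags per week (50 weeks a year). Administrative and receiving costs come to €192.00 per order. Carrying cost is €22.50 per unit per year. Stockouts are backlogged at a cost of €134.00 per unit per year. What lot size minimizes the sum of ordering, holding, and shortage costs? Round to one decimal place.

Annual demand D = 1,160 × 50 = 58,000.
With planned backorders, Q* = √(2DS/H) · √((H+B)/B).
√(2DS/H) = √(2 × 58,000 × 192 / 22.5) = 994.920.
√((H+B)/B) = √((22.5+134)/134) = 1.0807.
Q* ≈ 1075.210.

Q* ≈ 1,075.2 bags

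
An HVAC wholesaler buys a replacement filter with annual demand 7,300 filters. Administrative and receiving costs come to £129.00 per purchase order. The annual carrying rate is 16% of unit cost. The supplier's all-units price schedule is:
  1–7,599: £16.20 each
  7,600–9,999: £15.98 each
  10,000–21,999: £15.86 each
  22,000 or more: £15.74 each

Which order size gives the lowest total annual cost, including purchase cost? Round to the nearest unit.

Q* ≈ 852 filters

Holding cost per unit per year at price C is H = 0.16·C.
Evaluate total cost at each tier's feasible EOQ or, if the EOQ is below the tier, at the tier's minimum quantity.
EOQ at £16.20 = 852.4 (feasible in tier 1): TC = 7,300×£16.20 + (7,300/852.4)×129 + (852.4/2)×0.16×£16.20 = £120,469.47.
EOQ at £15.98 = 858.3 < 7600, so use break Q=7600: TC = 7,300×£15.98 + (7,300/7600.0)×129 + (7600.0/2)×0.16×£15.98 = £126,493.75.
EOQ at £15.86 = 861.5 < 10000, so use break Q=10000: TC = 7,300×£15.86 + (7,300/10000.0)×129 + (10000.0/2)×0.16×£15.86 = £128,560.17.
EOQ at £15.74 = 864.8 < 22000, so use break Q=22000: TC = 7,300×£15.74 + (7,300/22000.0)×129 + (22000.0/2)×0.16×£15.74 = £142,647.20.
Lowest total cost is £120,469.47 at Q = 852.4.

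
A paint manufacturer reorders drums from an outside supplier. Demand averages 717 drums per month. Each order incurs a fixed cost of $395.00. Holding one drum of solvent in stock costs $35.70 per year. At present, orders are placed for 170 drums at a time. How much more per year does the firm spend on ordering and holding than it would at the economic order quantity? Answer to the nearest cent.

Annual demand D = 717 × 12 = 8,604.
EOQ = √(2DS/H) = √(2 × 8,604 × 395 / 35.7) ≈ 436.34.
Cost at Q* = (D/Q*)S + (Q*/2)H = √(2DSH) ≈ $15,577.50.
Cost at Q = 170: (8,604/170)×395 + (170/2)×35.7 = $19,991.65 + $3,034.50 = $23,026.15.
Excess = $23,026.15 − $15,577.50 = $7,448.64.

Extra cost ≈ $7,448.64 per year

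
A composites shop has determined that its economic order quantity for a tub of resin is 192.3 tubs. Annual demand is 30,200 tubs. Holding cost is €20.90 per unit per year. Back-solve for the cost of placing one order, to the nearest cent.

S ≈ €12.80

Invert the EOQ relation Q*² = 2DS/H.
From Q* = √(2DS/H): S = Q*²H / (2D) = 192.3² × 20.9 / (2 × 30,200) = 12.7958.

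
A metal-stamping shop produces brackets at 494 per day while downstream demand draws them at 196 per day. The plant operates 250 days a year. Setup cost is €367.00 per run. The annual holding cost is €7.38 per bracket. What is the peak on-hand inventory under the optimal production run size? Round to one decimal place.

Annual demand D = 196 × 250 = 49,000.
Production build-up factor (1 − d/p) = 1 − 196/494 = 0.6032.
Q* = √(2DS / (H(1 − d/p))) = √(2 × 49,000 × 367 / (7.38 × 0.6032)).
= √(35,966,000 / 4.4519) ≈ 2842.322.
Maximum inventory = Q*(1 − d/p) = 2842.322 × 0.6032 ≈ 1714.599.

I_max ≈ 1,714.6 brackets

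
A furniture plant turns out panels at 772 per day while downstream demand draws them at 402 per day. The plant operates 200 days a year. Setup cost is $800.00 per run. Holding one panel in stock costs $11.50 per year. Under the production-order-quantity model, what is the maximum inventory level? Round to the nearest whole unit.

Annual demand D = 402 × 200 = 80,400.
Production build-up factor (1 − d/p) = 1 − 402/772 = 0.4793.
Q* = √(2DS / (H(1 − d/p))) = √(2 × 80,400 × 800 / (11.5 × 0.4793)).
= √(128,640,000 / 5.5117) ≈ 4831.110.
Maximum inventory = Q*(1 − d/p) = 4831.110 × 0.4793 ≈ 2315.428.

I_max ≈ 2,315 panels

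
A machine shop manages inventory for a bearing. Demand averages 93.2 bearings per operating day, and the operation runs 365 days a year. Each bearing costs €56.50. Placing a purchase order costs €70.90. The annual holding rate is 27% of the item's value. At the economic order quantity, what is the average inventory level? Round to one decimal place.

Annual demand D = 93.2 × 365 = 34,018.
Holding cost H = 0.27 × €56.50 = €15.2550 per unit per year.
The optimal lot size = √(2DS/H) = √(2 × 34,018 × 70.9 / 15.255) ≈ 562.32.
Average inventory = Q*/2 ≈ 562.32 / 2 = 281.162.

Average inventory ≈ 281.2 bearings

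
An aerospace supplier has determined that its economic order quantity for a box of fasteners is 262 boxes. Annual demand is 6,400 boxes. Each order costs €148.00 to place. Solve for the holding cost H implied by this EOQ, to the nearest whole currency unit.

Squaring Q* = √(2DS/H) gives Q*² = 2DS/H.
From Q* = √(2DS/H): H = 2DS / Q*² = 2 × 6,400 × 148 / 262² = 27.5975.

H ≈ €28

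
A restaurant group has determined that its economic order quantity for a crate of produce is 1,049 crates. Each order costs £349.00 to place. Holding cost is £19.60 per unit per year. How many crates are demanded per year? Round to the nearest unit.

Invert the EOQ relation Q*² = 2DS/H.
From Q* = √(2DS/H): D = Q*²H / (2S) = 1,049² × 19.6 / (2 × 349) = 30899.512.

D ≈ 30,900 crates per year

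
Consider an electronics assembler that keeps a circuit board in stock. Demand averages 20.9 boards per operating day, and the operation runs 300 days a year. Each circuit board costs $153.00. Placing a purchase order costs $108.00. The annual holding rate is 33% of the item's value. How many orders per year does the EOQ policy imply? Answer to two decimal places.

N ≈ 38.28 orders per year

Annual demand D = 20.9 × 300 = 6,270.
Holding cost H = 0.33 × $153.00 = $50.4900 per unit per year.
The optimal lot size = √(2DS/H) = √(2 × 6,270 × 108 / 50.49) ≈ 163.78.
Orders per year = D / Q* = 6,270 / 163.78 ≈ 38.283.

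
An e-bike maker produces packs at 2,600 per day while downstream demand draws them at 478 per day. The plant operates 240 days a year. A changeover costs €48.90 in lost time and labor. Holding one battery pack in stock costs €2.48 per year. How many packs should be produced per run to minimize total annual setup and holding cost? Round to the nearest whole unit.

Q* ≈ 2,354 packs

Annual demand D = 478 × 240 = 114,720.
Production build-up factor (1 − d/p) = 1 − 478/2,600 = 0.8162.
Q* = √(2DS / (H(1 − d/p))) = √(2 × 114,720 × 48.9 / (2.48 × 0.8162)).
= √(11,219,616 / 2.0241) ≈ 2354.383.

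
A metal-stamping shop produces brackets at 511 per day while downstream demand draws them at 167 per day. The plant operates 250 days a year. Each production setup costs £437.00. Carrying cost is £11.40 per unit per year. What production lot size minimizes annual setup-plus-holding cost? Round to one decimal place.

Q* ≈ 2,180.5 brackets

Annual demand D = 167 × 250 = 41,750.
Production build-up factor (1 − d/p) = 1 − 167/511 = 0.6732.
Q* = √(2DS / (H(1 − d/p))) = √(2 × 41,750 × 437 / (11.4 × 0.6732)).
= √(36,489,500 / 7.6744) ≈ 2180.533.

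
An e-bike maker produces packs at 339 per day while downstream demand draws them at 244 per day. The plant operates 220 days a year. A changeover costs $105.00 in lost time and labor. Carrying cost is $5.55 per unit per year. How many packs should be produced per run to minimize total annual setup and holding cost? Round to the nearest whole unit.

Annual demand D = 244 × 220 = 53,680.
Production build-up factor (1 − d/p) = 1 − 244/339 = 0.2802.
Q* = √(2DS / (H(1 − d/p))) = √(2 × 53,680 × 105 / (5.55 × 0.2802)).
= √(11,272,800 / 1.5553) ≈ 2692.201.

Q* ≈ 2,692 packs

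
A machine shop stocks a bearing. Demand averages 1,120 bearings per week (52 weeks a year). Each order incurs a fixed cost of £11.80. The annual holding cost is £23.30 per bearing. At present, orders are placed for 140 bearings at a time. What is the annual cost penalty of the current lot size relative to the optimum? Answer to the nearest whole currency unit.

Extra cost ≈ £881 per year

Annual demand D = 1,120 × 52 = 58,240.
EOQ = √(2DS/H) = √(2 × 58,240 × 11.8 / 23.3) ≈ 242.88.
Cost at Q* = (D/Q*)S + (Q*/2)H = √(2DSH) ≈ £5,659.06.
Cost at Q = 140: (58,240/140)×11.8 + (140/2)×23.3 = £4,908.80 + £1,631.00 = £6,539.80.
Excess = £6,539.80 − £5,659.06 = £880.74.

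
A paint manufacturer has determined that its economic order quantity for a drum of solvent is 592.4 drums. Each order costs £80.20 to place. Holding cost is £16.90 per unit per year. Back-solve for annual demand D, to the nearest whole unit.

The basic EOQ model gives Q* = √(2DS/H); rearrange for the unknown.
From Q* = √(2DS/H): D = Q*²H / (2S) = 592.4² × 16.9 / (2 × 80.2) = 36975.362.

D ≈ 36,975 drums per year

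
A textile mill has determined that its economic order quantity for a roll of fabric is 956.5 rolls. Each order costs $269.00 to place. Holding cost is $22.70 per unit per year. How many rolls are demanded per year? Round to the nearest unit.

The basic EOQ model gives Q* = √(2DS/H); rearrange for the unknown.
From Q* = √(2DS/H): D = Q*²H / (2S) = 956.5² × 22.7 / (2 × 269) = 38602.331.

D ≈ 38,602 rolls per year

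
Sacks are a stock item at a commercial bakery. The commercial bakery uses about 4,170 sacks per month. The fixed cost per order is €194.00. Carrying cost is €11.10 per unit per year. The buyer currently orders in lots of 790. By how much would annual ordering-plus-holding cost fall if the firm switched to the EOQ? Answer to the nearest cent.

Extra cost ≈ €1,992.47 per year

Annual demand D = 4,170 × 12 = 50,040.
EOQ = √(2DS/H) = √(2 × 50,040 × 194 / 11.1) ≈ 1322.55.
Cost at Q* = (D/Q*)S + (Q*/2)H = √(2DSH) ≈ €14,680.34.
Cost at Q = 790: (50,040/790)×194 + (790/2)×11.1 = €12,288.30 + €4,384.50 = €16,672.80.
Excess = €16,672.80 − €14,680.34 = €1,992.47.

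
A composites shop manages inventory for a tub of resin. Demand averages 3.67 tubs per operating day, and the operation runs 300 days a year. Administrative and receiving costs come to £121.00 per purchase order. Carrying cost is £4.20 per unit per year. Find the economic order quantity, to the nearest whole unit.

Q* ≈ 252 tubs

Annual demand D = 3.67 × 300 = 1,101.
EOQ = √(2DS / H) = √(2 × 1,101 × 121 / 4.2).
= √(266,442 / 4.2) = √63,438.5714 ≈ 251.870.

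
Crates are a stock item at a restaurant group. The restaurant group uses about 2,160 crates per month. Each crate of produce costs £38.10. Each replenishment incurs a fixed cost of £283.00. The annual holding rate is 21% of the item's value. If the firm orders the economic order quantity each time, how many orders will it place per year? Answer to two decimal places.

N ≈ 19.14 orders per year

Annual demand D = 2,160 × 12 = 25,920.
Holding cost H = 0.21 × £38.10 = £8.0010 per unit per year.
The optimal lot size = √(2DS/H) = √(2 × 25,920 × 283 / 8.001) ≈ 1354.11.
Orders per year = D / Q* = 25,920 / 1354.11 ≈ 19.142.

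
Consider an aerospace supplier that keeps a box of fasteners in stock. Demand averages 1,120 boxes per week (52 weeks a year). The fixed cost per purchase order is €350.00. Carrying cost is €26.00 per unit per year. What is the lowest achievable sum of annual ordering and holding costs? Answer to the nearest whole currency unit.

Annual demand D = 1,120 × 52 = 58,240.
The optimal lot size = √(2DS/H) = √(2 × 58,240 × 350 / 26) ≈ 1252.20.
At Q*, ordering cost (D/Q*)S equals holding cost (Q*/2)H, each = √(DSH/2).
Minimum total = √(2DSH) = √(2 × 58,240 × 350 × 26) ≈ 32557.150.

TC* ≈ €32,557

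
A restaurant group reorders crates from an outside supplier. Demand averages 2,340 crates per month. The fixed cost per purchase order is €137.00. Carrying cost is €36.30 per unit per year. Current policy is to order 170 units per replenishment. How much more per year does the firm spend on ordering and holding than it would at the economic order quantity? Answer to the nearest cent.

Extra cost ≈ €9,002.73 per year

Annual demand D = 2,340 × 12 = 28,080.
EOQ = √(2DS/H) = √(2 × 28,080 × 137 / 36.3) ≈ 460.38.
Cost at Q* = (D/Q*)S + (Q*/2)H = √(2DSH) ≈ €16,711.95.
Cost at Q = 170: (28,080/170)×137 + (170/2)×36.3 = €22,629.18 + €3,085.50 = €25,714.68.
Excess = €25,714.68 − €16,711.95 = €9,002.73.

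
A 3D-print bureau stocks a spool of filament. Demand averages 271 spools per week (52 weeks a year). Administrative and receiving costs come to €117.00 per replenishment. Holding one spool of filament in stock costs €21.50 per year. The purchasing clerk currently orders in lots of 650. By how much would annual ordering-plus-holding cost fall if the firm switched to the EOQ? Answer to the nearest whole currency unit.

Annual demand D = 271 × 52 = 14,092.
EOQ = √(2DS/H) = √(2 × 14,092 × 117 / 21.5) ≈ 391.63.
Cost at Q* = (D/Q*)S + (Q*/2)H = √(2DSH) ≈ €8,420.03.
Cost at Q = 650: (14,092/650)×117 + (650/2)×21.5 = €2,536.56 + €6,987.50 = €9,524.06.
Excess = €9,524.06 − €8,420.03 = €1,104.03.

Extra cost ≈ €1,104 per year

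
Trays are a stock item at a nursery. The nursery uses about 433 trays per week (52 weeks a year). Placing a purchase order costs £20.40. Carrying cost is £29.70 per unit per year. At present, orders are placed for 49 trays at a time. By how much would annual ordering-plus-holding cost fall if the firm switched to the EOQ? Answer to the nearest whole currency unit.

Annual demand D = 433 × 52 = 22,516.
EOQ = √(2DS/H) = √(2 × 22,516 × 20.4 / 29.7) ≈ 175.87.
Cost at Q* = (D/Q*)S + (Q*/2)H = √(2DSH) ≈ £5,223.41.
Cost at Q = 49: (22,516/49)×20.4 + (49/2)×29.7 = £9,374.01 + £727.65 = £10,101.66.
Excess = £10,101.66 − £5,223.41 = £4,878.25.

Extra cost ≈ £4,878 per year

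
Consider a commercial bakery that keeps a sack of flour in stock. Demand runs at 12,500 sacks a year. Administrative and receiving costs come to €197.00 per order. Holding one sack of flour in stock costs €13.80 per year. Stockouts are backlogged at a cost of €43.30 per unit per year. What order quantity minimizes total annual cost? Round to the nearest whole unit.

Q* ≈ 686 sacks

With planned backorders, Q* = √(2DS/H) · √((H+B)/B).
√(2DS/H) = √(2 × 12,500 × 197 / 13.8) = 597.398.
√((H+B)/B) = √((13.8+43.3)/43.3) = 1.1483.
Q* ≈ 686.021.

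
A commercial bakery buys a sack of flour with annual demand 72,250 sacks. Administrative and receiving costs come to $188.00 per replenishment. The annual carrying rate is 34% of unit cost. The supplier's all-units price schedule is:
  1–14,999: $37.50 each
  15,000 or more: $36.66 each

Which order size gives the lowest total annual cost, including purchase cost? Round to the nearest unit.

Holding cost per unit per year at price C is H = 0.34·C.
For each price level, check whether its EOQ is feasible; otherwise the best quantity at that price is the breakpoint.
EOQ at $37.50 = 1459.7 (feasible in tier 1): TC = 72,250×$37.50 + (72,250/1459.7)×188 + (1459.7/2)×0.34×$37.50 = $2,727,985.92.
EOQ at $36.66 = 1476.3 < 15000, so use break Q=15000: TC = 72,250×$36.66 + (72,250/15000.0)×188 + (15000.0/2)×0.34×$36.66 = $2,743,073.53.
Lowest total cost is $2,727,985.92 at Q = 1459.7.

Q* ≈ 1,460 sacks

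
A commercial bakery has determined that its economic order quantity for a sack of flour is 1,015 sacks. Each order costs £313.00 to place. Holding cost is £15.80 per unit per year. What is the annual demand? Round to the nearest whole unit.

D ≈ 26,002 sacks per year

Invert the EOQ relation Q*² = 2DS/H.
From Q* = √(2DS/H): D = Q*²H / (2S) = 1,015² × 15.8 / (2 × 313) = 26002.484.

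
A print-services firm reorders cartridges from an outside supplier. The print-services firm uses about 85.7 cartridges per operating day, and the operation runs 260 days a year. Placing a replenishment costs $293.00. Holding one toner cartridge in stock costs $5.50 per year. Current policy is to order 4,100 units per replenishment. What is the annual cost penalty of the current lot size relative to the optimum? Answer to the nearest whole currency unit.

Annual demand D = 85.7 × 260 = 22,282.
EOQ = √(2DS/H) = √(2 × 22,282 × 293 / 5.5) ≈ 1540.79.
Cost at Q* = (D/Q*)S + (Q*/2)H = √(2DSH) ≈ $8,474.37.
Cost at Q = 4,100: (22,282/4,100)×293 + (4,100/2)×5.5 = $1,592.35 + $11,275.00 = $12,867.35.
Excess = $12,867.35 − $8,474.37 = $4,392.98.

Extra cost ≈ $4,393 per year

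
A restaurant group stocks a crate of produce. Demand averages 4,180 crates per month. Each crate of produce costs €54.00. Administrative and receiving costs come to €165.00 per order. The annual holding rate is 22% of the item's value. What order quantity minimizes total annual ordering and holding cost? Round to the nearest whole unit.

Q* ≈ 1,180 crates

Annual demand D = 4,180 × 12 = 50,160.
Holding cost H = 0.22 × €54.00 = €11.8800 per unit per year.
EOQ = √(2DS / H) = √(2 × 50,160 × 165 / 11.88).
= √(16,552,800 / 11.88) = √1,393,333.3333 ≈ 1180.395.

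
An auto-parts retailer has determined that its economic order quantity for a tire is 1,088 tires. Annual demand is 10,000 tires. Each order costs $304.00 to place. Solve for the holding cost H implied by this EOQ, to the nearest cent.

H ≈ $5.14

Squaring Q* = √(2DS/H) gives Q*² = 2DS/H.
From Q* = √(2DS/H): H = 2DS / Q*² = 2 × 10,000 × 304 / 1,088² = 5.1362.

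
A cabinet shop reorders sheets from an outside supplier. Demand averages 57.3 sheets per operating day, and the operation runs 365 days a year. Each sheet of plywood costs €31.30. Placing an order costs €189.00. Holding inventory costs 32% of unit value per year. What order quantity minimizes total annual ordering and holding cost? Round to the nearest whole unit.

Q* ≈ 888 sheets

Annual demand D = 57.3 × 365 = 20,914.5.
Holding cost H = 0.32 × €31.30 = €10.0160 per unit per year.
EOQ = √(2DS / H) = √(2 × 20,914.5 × 189 / 10.016).
= √(7,905,681 / 10.016) = √789,305.2117 ≈ 888.429.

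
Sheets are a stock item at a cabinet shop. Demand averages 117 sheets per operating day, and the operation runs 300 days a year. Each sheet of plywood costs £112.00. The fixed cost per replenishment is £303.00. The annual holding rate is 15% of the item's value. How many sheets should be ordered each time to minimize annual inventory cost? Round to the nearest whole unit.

Annual demand D = 117 × 300 = 35,100.
Holding cost H = 0.15 × £112.00 = £16.8000 per unit per year.
EOQ = √(2DS / H) = √(2 × 35,100 × 303 / 16.8).
= √(21,270,600 / 16.8) = √1,266,107.1429 ≈ 1125.214.

Q* ≈ 1,125 sheets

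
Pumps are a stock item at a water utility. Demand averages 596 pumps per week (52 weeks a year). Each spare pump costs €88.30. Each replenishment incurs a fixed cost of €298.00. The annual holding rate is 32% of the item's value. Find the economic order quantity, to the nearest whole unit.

Annual demand D = 596 × 52 = 30,992.
Holding cost H = 0.32 × €88.30 = €28.2560 per unit per year.
EOQ = √(2DS / H) = √(2 × 30,992 × 298 / 28.256).
= √(18,471,232 / 28.256) = √653,710.0793 ≈ 808.523.

Q* ≈ 809 pumps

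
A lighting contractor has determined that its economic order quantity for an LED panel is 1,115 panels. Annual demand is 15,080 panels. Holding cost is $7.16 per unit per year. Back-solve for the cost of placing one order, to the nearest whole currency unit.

S ≈ $295

Squaring Q* = √(2DS/H) gives Q*² = 2DS/H.
From Q* = √(2DS/H): S = Q*²H / (2D) = 1,115² × 7.16 / (2 × 15,080) = 295.1423.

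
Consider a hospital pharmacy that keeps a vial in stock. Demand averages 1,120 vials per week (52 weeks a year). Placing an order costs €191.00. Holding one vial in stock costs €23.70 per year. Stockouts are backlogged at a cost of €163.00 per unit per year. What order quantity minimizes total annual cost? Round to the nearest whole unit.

Q* ≈ 1,037 vials

Annual demand D = 1,120 × 52 = 58,240.
With planned backorders, Q* = √(2DS/H) · √((H+B)/B).
√(2DS/H) = √(2 × 58,240 × 191 / 23.7) = 968.876.
√((H+B)/B) = √((23.7+163)/163) = 1.0702.
Q* ≈ 1036.923.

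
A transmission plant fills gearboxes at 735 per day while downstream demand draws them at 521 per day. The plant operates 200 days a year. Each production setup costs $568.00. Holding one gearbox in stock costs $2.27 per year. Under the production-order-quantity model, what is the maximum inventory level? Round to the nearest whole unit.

I_max ≈ 3,896 gearboxes

Annual demand D = 521 × 200 = 104,200.
Production build-up factor (1 − d/p) = 1 − 521/735 = 0.2912.
Q* = √(2DS / (H(1 − d/p))) = √(2 × 104,200 × 568 / (2.27 × 0.2912)).
= √(118,371,200 / 0.6609) ≈ 13382.797.
Maximum inventory = Q*(1 − d/p) = 13382.797 × 0.2912 ≈ 3896.488.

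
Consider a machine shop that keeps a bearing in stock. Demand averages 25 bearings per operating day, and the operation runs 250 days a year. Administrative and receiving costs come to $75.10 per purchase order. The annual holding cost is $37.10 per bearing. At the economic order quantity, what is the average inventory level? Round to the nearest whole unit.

Average inventory ≈ 80 bearings

Annual demand D = 25 × 250 = 6,250.
Q* = √(2DS/H) = √(2 × 6,250 × 75.1 / 37.1) ≈ 159.07.
Average inventory = Q*/2 ≈ 159.07 / 2 = 79.535.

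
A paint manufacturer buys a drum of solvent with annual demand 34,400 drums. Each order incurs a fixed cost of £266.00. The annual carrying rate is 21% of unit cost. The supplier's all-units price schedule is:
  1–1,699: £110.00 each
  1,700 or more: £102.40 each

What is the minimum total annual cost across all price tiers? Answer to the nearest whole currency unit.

TC* ≈ £3,546,221

Holding cost per unit per year at price C is H = 0.21·C.
For each price level, check whether its EOQ is feasible; otherwise the best quantity at that price is the breakpoint.
EOQ at £110.00 = 890.1 (feasible in tier 1): TC = 34,400×£110.00 + (34,400/890.1)×266 + (890.1/2)×0.21×£110.00 = £3,804,560.85.
EOQ at £102.40 = 922.5 < 1700, so use break Q=1700: TC = 34,400×£102.40 + (34,400/1700.0)×266 + (1700.0/2)×0.21×£102.40 = £3,546,220.99.
Lowest total cost among the candidates is at Q = 1700.0.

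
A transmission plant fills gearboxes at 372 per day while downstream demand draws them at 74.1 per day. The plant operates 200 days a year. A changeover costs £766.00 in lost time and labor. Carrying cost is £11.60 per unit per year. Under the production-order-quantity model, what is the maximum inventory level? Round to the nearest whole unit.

I_max ≈ 1,252 gearboxes

Annual demand D = 74.1 × 200 = 14,820.
Production build-up factor (1 − d/p) = 1 − 74.1/372 = 0.8008.
Q* = √(2DS / (H(1 − d/p))) = √(2 × 14,820 × 766 / (11.6 × 0.8008)).
= √(22,704,240 / 9.2894) ≈ 1563.366.
Maximum inventory = Q*(1 − d/p) = 1563.366 × 0.8008 ≈ 1251.954.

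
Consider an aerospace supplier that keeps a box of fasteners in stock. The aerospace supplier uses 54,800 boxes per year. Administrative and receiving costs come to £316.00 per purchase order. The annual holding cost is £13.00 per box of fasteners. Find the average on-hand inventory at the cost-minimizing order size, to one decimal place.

Q* = √(2DS/H) = √(2 × 54,800 × 316 / 13) ≈ 1632.21.
Average inventory = Q*/2 ≈ 1632.21 / 2 = 816.107.

Average inventory ≈ 816.1 boxes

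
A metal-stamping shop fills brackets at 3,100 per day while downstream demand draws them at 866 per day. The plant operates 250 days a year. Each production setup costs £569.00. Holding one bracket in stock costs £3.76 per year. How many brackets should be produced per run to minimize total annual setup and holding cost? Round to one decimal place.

Annual demand D = 866 × 250 = 216,500.
Production build-up factor (1 − d/p) = 1 − 866/3,100 = 0.7206.
Q* = √(2DS / (H(1 − d/p))) = √(2 × 216,500 × 569 / (3.76 × 0.7206)).
= √(246,377,000 / 2.7096) ≈ 9535.543.

Q* ≈ 9,535.5 brackets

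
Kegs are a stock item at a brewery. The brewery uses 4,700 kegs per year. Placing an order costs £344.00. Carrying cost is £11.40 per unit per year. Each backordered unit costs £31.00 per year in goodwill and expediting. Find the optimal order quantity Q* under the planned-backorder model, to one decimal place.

With planned backorders, Q* = √(2DS/H) · √((H+B)/B).
√(2DS/H) = √(2 × 4,700 × 344 / 11.4) = 532.587.
√((H+B)/B) = √((11.4+31)/31) = 1.1695.
Q* ≈ 622.863.

Q* ≈ 622.9 kegs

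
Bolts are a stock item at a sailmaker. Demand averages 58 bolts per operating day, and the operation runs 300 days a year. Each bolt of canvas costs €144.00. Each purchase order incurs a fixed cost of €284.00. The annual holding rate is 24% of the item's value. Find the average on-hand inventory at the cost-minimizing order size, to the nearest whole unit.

Annual demand D = 58 × 300 = 17,400.
Holding cost H = 0.24 × €144.00 = €34.5600 per unit per year.
The optimal lot size = √(2DS/H) = √(2 × 17,400 × 284 / 34.56) ≈ 534.76.
Average inventory = Q*/2 ≈ 534.76 / 2 = 267.382.

Average inventory ≈ 267 bolts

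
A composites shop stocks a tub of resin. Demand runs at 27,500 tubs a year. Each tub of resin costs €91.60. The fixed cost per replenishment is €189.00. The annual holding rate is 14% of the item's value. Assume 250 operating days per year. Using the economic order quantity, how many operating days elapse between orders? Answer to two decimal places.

T ≈ 8.18 days

Holding cost H = 0.14 × €91.60 = €12.8240 per unit per year.
The optimal lot size = √(2DS/H) = √(2 × 27,500 × 189 / 12.824) ≈ 900.33.
Cycle time = Q*/D × 250 = 900.33 / 27,500 × 250 ≈ 8.185 days.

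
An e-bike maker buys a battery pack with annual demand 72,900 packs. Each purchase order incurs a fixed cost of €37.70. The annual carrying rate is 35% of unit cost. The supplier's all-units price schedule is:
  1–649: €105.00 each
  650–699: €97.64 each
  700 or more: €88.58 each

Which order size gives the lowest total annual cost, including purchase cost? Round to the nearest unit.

Holding cost per unit per year at price C is H = 0.35·C.
Candidates are each tier's EOQ (if it falls in that tier) and each price-break quantity.
EOQ at €105.00 = 386.7 (feasible in tier 1): TC = 72,900×€105.00 + (72,900/386.7)×37.7 + (386.7/2)×0.35×€105.00 = €7,668,712.75.
EOQ at €97.64 = 401.1 < 650, so use break Q=650: TC = 72,900×€97.64 + (72,900/650.0)×37.7 + (650.0/2)×0.35×€97.64 = €7,133,290.75.
EOQ at €88.58 = 421.1 < 700, so use break Q=700: TC = 72,900×€88.58 + (72,900/700.0)×37.7 + (700.0/2)×0.35×€88.58 = €6,472,259.24.
Lowest total cost is €6,472,259.24 at Q = 700.0.

Q* ≈ 700 packs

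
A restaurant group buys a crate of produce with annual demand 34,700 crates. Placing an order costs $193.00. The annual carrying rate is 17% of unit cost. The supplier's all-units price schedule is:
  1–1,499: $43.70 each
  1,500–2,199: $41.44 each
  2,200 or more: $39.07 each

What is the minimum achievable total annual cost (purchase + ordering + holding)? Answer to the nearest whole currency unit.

Holding cost per unit per year at price C is H = 0.17·C.
Evaluate total cost at each tier's feasible EOQ or, if the EOQ is below the tier, at the tier's minimum quantity.
EOQ at $43.70 = 1342.7 (feasible in tier 1): TC = 34,700×$43.70 + (34,700/1342.7)×193 + (1342.7/2)×0.17×$43.70 = $1,526,365.24.
EOQ at $41.44 = 1378.9 < 1500, so use break Q=1500: TC = 34,700×$41.44 + (34,700/1500.0)×193 + (1500.0/2)×0.17×$41.44 = $1,447,716.33.
EOQ at $39.07 = 1420.1 < 2200, so use break Q=2200: TC = 34,700×$39.07 + (34,700/2200.0)×193 + (2200.0/2)×0.17×$39.07 = $1,366,079.23.
Lowest total cost among the candidates is at Q = 2200.0.

TC* ≈ $1,366,079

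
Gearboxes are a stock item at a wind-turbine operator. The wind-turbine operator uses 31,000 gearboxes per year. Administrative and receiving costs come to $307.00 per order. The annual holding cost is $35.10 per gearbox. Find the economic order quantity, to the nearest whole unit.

EOQ = √(2DS / H) = √(2 × 31,000 × 307 / 35.1).
= √(19,034,000 / 35.1) = √542,279.2023 ≈ 736.396.

Q* ≈ 736 gearboxes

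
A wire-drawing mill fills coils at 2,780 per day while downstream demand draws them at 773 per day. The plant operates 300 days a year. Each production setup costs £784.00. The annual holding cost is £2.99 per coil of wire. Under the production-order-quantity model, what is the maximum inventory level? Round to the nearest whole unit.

I_max ≈ 9,370 coils

Annual demand D = 773 × 300 = 231,900.
Production build-up factor (1 − d/p) = 1 − 773/2,780 = 0.7219.
Q* = √(2DS / (H(1 − d/p))) = √(2 × 231,900 × 784 / (2.99 × 0.7219)).
= √(363,619,200 / 2.1586) ≈ 12978.859.
Maximum inventory = Q*(1 − d/p) = 12978.859 × 0.7219 ≈ 9369.989.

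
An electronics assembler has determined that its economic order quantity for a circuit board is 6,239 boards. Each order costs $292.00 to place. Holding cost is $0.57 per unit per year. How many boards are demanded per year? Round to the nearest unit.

Invert the EOQ relation Q*² = 2DS/H.
From Q* = √(2DS/H): D = Q*²H / (2S) = 6,239² × 0.57 / (2 × 292) = 37991.985.

D ≈ 37,992 boards per year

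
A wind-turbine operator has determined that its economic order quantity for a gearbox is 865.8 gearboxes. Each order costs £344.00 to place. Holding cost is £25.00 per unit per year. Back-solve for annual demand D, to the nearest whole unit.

Squaring Q* = √(2DS/H) gives Q*² = 2DS/H.
From Q* = √(2DS/H): D = Q*²H / (2S) = 865.8² × 25 / (2 × 344) = 27238.722.

D ≈ 27,239 gearboxes per year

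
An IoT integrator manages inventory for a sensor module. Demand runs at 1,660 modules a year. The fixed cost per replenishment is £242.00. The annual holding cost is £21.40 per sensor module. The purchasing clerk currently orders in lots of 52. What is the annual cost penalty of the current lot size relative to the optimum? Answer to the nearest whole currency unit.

Extra cost ≈ £4,135 per year

EOQ = √(2DS/H) = √(2 × 1,660 × 242 / 21.4) ≈ 193.76.
Cost at Q* = (D/Q*)S + (Q*/2)H = √(2DSH) ≈ £4,146.52.
Cost at Q = 52: (1,660/52)×242 + (52/2)×21.4 = £7,725.38 + £556.40 = £8,281.78.
Excess = £8,281.78 − £4,146.52 = £4,135.27.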